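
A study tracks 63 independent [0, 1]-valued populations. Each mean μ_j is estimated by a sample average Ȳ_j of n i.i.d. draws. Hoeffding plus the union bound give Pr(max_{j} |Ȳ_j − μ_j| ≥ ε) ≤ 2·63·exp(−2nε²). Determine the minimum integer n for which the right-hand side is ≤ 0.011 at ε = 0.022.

9656

Need 2·63·exp(−2nε²) ≤ 0.011, i.e. exp(−2nε²) ≤ 0.011/126.
So 2nε² ≥ ln(126/0.011) = 9.346142.
Hence n ≥ 9.346142/(2·0.022²) = 9655.105.
The smallest integer n is 9656.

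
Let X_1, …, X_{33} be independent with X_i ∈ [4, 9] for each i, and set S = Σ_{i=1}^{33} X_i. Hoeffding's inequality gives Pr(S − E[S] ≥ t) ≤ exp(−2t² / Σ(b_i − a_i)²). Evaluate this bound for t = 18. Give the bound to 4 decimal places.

0.4559

Σ(b_i − a_i)² = 33·(5)² = 825.
Exponent = 2·18²/825 = 0.7855.
Bound = exp(−0.7855) = 0.45591.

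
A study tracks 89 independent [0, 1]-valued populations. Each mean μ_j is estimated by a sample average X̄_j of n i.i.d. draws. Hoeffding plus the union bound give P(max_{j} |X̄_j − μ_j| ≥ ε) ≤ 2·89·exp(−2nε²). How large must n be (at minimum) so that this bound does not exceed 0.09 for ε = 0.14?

Need 2·89·exp(−2nε²) ≤ 0.09, i.e. exp(−2nε²) ≤ 0.09/178.
So 2nε² ≥ ln(178/0.09) = 7.589729.
Hence n ≥ 7.589729/(2·0.14²) = 193.616.
The smallest integer n is 194.

194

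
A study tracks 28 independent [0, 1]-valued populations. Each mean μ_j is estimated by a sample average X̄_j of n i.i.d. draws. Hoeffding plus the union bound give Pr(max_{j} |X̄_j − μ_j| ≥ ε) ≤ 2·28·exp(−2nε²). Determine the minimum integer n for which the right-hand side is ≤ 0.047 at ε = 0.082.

527

Need 2·28·exp(−2nε²) ≤ 0.047, i.e. exp(−2nε²) ≤ 0.047/56.
So 2nε² ≥ ln(56/0.047) = 7.082959.
Hence n ≥ 7.082959/(2·0.082²) = 526.692.
The smallest integer n is 527.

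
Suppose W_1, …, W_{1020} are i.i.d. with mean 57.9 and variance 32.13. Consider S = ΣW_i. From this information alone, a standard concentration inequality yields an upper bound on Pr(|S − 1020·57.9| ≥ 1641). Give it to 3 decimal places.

0.012

With mean and variance of each term known, Chebyshev's inequality bounds the deviation of the sum (or sample mean).
Var(S) = n·Var(W_i) = 1020·32.13 = 32772.6.
Chebyshev: Pr(|S − 1020·57.9| ≥ 1641) ≤ Var(S)/1641² = 32772.6/2692881 = 0.0122.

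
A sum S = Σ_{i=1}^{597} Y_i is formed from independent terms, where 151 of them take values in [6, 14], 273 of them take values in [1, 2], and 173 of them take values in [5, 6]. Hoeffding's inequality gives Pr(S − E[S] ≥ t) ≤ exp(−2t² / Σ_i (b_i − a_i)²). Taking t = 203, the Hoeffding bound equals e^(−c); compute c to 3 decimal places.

Σ(b_i − a_i)² = 151·8² + 273·1² + 173·1² = 10110.
c = 2t² / 10110 = 2·203² / 10110 = 8.1521.

8.152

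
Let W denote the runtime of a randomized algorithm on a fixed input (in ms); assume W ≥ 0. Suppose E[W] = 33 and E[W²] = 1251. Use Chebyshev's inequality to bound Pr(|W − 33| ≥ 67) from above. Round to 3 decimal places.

Var(W) = E[W²] − (E[W])² = 1251 − 1089 = 162.
Chebyshev's inequality: Pr(|W − μ| ≥ t) ≤ Var(W)/t² = 162/4489 = 0.0361.

0.036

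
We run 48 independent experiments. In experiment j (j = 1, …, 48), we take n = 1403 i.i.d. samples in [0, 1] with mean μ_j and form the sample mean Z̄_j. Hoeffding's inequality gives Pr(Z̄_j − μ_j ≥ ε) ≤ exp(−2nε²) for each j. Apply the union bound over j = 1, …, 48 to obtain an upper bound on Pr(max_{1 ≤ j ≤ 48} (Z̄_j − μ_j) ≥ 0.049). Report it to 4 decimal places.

0.0569

Per-experiment Hoeffding bound: exp(−2·1403·0.049²) = exp(−6.73721) = 0.001186.
Union bound over 48 events: 48·0.001186 = 0.05693.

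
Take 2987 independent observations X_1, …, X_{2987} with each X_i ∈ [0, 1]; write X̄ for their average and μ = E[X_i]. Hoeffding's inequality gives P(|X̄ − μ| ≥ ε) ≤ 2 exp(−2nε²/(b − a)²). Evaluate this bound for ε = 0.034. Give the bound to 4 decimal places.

0.0020

Exponent: 2nε²/(b − a)² = 2·2987·0.034² / 1² = 6.90594.
Bound = 2·exp(−6.90594) = 0.00200.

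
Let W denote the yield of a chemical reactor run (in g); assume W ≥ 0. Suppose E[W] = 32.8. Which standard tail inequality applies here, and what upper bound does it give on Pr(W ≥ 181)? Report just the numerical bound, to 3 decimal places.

0.181

Only the mean of a non-negative variable is known, so Markov's inequality is the applicable tail bound.
Markov's inequality: for a non-negative random variable, Pr(W ≥ a) ≤ E[W]/a.
Here E[W] = 32.8 and a = 181, so the bound is 32.8/181 = 0.1812.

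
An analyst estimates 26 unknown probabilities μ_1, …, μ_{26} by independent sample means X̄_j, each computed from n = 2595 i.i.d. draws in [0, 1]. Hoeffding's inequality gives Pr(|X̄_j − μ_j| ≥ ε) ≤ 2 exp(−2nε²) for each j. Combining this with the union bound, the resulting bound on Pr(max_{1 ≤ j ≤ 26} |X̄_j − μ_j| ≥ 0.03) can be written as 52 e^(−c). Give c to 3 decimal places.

Union bound over the 26 events: Pr(max_{1 ≤ j ≤ 26} |X̄_j − μ_j| ≥ 0.03) ≤ 26·2·exp(−2nε²) = 52 exp(−2·2595·0.03²).
So c = 2·2595·0.03² = 4.6710.

4.671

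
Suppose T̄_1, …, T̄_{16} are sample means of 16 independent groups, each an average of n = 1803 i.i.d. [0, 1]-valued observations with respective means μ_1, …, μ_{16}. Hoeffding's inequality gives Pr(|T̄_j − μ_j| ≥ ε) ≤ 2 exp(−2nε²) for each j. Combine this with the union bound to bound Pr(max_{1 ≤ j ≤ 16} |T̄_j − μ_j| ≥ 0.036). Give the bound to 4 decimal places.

Per-experiment Hoeffding bound: 2·exp(−2·1803·0.036²) = 2·exp(−4.67338) = 0.018681.
Union bound over 16 events: 16·0.018681 = 0.29890.

0.2989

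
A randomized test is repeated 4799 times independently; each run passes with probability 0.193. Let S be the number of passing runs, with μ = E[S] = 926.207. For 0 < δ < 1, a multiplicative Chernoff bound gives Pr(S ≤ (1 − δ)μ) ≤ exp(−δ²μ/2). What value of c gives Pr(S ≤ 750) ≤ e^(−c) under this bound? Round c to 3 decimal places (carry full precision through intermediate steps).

16.761

Write 750 = (1 − δ)μ, so δ = 1 − 750/926.207 = 0.1902458…
Then the exponent is δ²μ/2 = (μ − 750)²/(2μ) = 16.761322.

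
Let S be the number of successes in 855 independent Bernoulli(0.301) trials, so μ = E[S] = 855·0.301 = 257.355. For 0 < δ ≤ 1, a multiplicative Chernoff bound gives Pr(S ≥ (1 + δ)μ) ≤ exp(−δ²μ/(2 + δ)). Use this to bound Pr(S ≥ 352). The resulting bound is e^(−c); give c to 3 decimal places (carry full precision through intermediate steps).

Write 352 = (1 + δ)μ, so δ = 352/257.355 − 1 = 0.3677605…
Then the exponent is δ²μ/(2 + δ) = (352 − μ)² / (μ·(2 + δ)) = 14.700259.

14.700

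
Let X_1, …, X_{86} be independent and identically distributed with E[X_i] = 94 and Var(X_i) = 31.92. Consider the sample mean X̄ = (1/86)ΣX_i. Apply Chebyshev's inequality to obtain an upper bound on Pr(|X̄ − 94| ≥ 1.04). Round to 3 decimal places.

0.343

Var(X̄) = Var(X_i)/n = 31.92/86 = 0.37116.
Chebyshev: Pr(|X̄ − 94| ≥ 1.04) ≤ Var(X̄)/(1.04)² = 31.92/(86·1.04²) = 0.3432.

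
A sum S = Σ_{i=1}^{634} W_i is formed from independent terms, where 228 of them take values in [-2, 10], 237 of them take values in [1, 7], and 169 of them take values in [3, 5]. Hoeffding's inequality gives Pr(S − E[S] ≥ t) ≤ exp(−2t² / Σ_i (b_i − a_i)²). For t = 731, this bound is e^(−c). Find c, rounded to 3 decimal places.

25.422

Σ(b_i − a_i)² = 228·12² + 237·6² + 169·2² = 42040.
c = 2t² / 42040 = 2·731² / 42040 = 25.4216.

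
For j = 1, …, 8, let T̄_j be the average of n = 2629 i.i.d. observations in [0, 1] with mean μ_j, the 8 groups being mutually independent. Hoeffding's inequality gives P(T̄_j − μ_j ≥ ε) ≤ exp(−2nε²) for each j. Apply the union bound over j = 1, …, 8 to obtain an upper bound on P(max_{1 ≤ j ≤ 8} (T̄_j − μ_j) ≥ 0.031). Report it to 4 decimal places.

0.0511

Per-experiment Hoeffding bound: exp(−2·2629·0.031²) = exp(−5.05294) = 0.0063905.
Union bound over 8 events: 8·0.0063905 = 0.05112.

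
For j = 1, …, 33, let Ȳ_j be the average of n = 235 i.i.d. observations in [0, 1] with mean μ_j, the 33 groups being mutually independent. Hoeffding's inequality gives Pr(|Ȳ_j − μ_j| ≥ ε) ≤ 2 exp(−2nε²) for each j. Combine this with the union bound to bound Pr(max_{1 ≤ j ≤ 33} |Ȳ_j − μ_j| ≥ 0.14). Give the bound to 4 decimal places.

Per-experiment Hoeffding bound: 2·exp(−2·235·0.14²) = 2·exp(−9.21200) = 0.00019967.
Union bound over 33 events: 33·0.00019967 = 0.00659.

0.0066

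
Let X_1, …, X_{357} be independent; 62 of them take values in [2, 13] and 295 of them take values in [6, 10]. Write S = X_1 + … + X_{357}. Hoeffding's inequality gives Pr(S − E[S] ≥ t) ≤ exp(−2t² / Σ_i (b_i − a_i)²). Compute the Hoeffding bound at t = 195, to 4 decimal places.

0.0020

Σ(b_i − a_i)² = 62·11² + 295·4² = 12222.
Exponent = 2·195² / 12222 = 6.22239.
Bound = exp(−6.22239) = 0.00198.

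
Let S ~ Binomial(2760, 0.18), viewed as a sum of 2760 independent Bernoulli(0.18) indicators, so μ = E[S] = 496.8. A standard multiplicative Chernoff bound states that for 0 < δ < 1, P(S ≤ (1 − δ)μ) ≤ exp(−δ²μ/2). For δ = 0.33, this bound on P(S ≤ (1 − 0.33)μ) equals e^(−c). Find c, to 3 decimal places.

27.051

c = δ²μ/2 = 0.33²·496.8/2 = 27.0508.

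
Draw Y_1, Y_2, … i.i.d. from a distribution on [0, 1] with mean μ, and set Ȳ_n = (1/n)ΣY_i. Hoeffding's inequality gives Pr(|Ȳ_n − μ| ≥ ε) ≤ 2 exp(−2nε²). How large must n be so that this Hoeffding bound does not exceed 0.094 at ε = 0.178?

Require 2·exp(−2nε²) ≤ 0.094, i.e. 2nε² ≥ ln(2/0.094) = 3.057608.
So n ≥ 3.057608 / (2·0.178²) = 48.252.
The smallest integer n is 49.

49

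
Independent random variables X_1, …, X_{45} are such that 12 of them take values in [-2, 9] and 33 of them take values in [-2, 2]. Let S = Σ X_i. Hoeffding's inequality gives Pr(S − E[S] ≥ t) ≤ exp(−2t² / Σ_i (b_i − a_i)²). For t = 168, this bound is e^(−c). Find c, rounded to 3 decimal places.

28.509

Σ(b_i − a_i)² = 12·11² + 33·4² = 1980.
c = 2t² / 1980 = 2·168² / 1980 = 28.5091.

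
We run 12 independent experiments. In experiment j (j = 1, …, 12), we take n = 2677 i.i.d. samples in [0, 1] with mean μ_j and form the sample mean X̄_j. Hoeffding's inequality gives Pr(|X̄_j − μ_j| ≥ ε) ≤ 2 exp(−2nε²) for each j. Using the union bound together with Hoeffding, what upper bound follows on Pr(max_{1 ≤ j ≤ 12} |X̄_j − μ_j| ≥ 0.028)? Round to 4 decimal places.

0.3608

Per-experiment Hoeffding bound: 2·exp(−2·2677·0.028²) = 2·exp(−4.19754) = 0.030065.
Union bound over 12 events: 12·0.030065 = 0.36078.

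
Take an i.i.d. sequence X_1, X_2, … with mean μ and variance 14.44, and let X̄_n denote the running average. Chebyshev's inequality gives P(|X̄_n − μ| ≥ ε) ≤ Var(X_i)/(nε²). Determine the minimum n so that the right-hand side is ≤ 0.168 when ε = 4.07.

Require 14.44/(n·4.07²) ≤ 0.168, i.e. n ≥ 14.44/(0.168·4.07²) = 5.189.
The smallest integer n is 6.

6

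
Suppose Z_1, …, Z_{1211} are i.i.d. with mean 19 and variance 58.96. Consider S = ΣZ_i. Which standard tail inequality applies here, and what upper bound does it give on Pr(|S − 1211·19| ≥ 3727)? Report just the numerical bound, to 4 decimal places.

With mean and variance of each term known, Chebyshev's inequality bounds the deviation of the sum (or sample mean).
Var(S) = n·Var(Z_i) = 1211·58.96 = 71400.56.
Chebyshev: Pr(|S − 1211·19| ≥ 3727) ≤ Var(S)/3727² = 71400.56/13890529 = 0.0051.

0.0051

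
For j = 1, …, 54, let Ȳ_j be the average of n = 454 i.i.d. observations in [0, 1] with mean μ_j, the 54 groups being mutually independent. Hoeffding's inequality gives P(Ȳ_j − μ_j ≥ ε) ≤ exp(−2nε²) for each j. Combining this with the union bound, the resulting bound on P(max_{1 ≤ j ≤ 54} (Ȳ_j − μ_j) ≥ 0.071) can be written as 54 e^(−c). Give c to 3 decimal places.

4.577

Union bound over the 54 events: P(max_{1 ≤ j ≤ 54} (Ȳ_j − μ_j) ≥ 0.071) ≤ 54·exp(−2nε²) = 54 exp(−2·454·0.071²).
So c = 2·454·0.071² = 4.5772.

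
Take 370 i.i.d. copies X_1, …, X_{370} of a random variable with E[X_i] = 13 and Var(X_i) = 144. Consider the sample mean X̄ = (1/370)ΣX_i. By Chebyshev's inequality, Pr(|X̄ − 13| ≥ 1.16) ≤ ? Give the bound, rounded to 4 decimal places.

Var(X̄) = Var(X_i)/n = 144/370 = 0.38919.
Chebyshev: Pr(|X̄ − 13| ≥ 1.16) ≤ Var(X̄)/(1.16)² = 144/(370·1.16²) = 0.2892.

0.2892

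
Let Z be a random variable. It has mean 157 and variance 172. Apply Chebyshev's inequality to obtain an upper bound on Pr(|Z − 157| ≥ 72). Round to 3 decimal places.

0.033

Chebyshev: Pr(|Z − μ| ≥ t) ≤ Var(Z)/t².
Bound = 172 / 5184 = 0.0332.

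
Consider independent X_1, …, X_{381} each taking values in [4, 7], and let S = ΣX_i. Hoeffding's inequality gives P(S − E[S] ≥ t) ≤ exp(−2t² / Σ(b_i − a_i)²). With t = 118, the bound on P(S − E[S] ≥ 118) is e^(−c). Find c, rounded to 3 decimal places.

8.121

Σ(b_i − a_i)² = 381·(3)² = 3429.
c = 2t²/3429 = 2·118²/3429 = 8.1213.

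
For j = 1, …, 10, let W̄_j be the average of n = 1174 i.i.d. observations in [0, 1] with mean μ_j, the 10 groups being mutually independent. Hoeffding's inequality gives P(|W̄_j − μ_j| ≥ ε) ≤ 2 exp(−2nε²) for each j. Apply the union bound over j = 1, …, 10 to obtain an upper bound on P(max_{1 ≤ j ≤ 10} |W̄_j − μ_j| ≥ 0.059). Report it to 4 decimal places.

Per-experiment Hoeffding bound: 2·exp(−2·1174·0.059²) = 2·exp(−8.17339) = 0.00056412.
Union bound over 10 events: 10·0.00056412 = 0.00564.

0.0056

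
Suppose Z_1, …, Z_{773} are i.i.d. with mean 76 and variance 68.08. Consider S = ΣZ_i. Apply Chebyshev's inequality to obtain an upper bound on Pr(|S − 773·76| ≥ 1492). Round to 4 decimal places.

0.0236

Var(S) = n·Var(Z_i) = 773·68.08 = 52625.84.
Chebyshev: Pr(|S − 773·76| ≥ 1492) ≤ Var(S)/1492² = 52625.84/2226064 = 0.0236.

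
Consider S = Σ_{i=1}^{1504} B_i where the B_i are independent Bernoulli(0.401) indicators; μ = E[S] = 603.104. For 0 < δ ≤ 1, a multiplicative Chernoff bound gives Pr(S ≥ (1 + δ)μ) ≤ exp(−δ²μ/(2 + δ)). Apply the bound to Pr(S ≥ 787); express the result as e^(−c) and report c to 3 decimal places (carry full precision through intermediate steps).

24.327

Write 787 = (1 + δ)μ, so δ = 787/603.104 − 1 = 0.3049159…
Then the exponent is δ²μ/(2 + δ) = (787 − μ)² / (μ·(2 + δ)) = 24.327488.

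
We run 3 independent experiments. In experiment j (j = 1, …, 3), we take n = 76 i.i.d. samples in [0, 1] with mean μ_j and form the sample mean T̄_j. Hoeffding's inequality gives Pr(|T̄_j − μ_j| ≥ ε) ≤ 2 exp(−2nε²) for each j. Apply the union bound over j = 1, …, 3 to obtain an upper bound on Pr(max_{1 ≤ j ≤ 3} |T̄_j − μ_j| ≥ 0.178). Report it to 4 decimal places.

Per-experiment Hoeffding bound: 2·exp(−2·76·0.178²) = 2·exp(−4.81597) = 0.016199.
Union bound over 3 events: 3·0.016199 = 0.04860.

0.0486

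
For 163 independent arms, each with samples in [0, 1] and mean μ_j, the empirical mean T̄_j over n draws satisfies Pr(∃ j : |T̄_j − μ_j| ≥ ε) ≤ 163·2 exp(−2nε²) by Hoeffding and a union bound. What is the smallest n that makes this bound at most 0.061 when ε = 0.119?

304

Need 2·163·exp(−2nε²) ≤ 0.061, i.e. exp(−2nε²) ≤ 0.061/326.
So 2nε² ≥ ln(326/0.061) = 8.583779.
Hence n ≥ 8.583779/(2·0.119²) = 303.078.
The smallest integer n is 304.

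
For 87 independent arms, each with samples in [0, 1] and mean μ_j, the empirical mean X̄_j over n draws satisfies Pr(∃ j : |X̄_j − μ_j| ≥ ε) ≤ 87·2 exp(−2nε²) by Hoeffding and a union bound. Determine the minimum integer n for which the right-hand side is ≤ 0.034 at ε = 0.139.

Need 2·87·exp(−2nε²) ≤ 0.034, i.e. exp(−2nε²) ≤ 0.034/174.
So 2nε² ≥ ln(174/0.034) = 8.540450.
Hence n ≥ 8.540450/(2·0.139²) = 221.015.
The smallest integer n is 222.

222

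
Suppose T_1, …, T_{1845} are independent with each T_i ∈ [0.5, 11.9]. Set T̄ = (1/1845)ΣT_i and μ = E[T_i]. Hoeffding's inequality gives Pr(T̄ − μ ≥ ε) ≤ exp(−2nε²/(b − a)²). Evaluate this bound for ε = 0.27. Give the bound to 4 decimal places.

0.1262

Exponent: 2nε²/(b − a)² = 2·1845·0.27² / 11.4² = 2.06988.
Bound = exp(−2.06988) = 0.12620.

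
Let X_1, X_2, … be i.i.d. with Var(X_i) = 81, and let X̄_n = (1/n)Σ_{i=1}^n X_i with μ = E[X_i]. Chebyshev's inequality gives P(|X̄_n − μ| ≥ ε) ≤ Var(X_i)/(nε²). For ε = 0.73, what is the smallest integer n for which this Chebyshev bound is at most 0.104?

1462

Require 81/(n·0.73²) ≤ 0.104, i.e. n ≥ 81/(0.104·0.73²) = 1461.524.
The smallest integer n is 1462.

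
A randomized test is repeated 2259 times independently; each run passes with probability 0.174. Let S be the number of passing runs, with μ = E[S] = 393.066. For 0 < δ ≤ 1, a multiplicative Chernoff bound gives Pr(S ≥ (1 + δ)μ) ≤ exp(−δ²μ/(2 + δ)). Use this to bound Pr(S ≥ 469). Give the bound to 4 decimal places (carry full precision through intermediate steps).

0.0012

Write 469 = (1 + δ)μ, so δ = 469/393.066 − 1 = 0.1931838…
Then the exponent is δ²μ/(2 + δ) = (469 − μ)² / (μ·(2 + δ)) = 6.688551.
Bound = exp(−6.688551) = 0.00125.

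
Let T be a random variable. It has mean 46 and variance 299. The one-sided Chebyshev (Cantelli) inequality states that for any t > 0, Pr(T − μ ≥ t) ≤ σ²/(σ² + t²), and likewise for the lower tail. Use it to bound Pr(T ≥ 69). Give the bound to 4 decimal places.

Here σ² = 299 and t = 23, so σ² + t² = 828.
Cantelli's bound: 299/828 = 0.3611.

0.3611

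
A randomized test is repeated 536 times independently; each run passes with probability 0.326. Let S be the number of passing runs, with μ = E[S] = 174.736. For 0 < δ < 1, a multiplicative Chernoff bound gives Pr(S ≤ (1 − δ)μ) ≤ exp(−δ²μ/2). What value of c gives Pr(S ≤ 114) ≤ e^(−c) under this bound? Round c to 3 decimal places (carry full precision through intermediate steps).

Write 114 = (1 − δ)μ, so δ = 1 − 114/174.736 = 0.3475872…
Then the exponent is δ²μ/2 = (μ − 114)²/(2μ) = 10.555529.

10.556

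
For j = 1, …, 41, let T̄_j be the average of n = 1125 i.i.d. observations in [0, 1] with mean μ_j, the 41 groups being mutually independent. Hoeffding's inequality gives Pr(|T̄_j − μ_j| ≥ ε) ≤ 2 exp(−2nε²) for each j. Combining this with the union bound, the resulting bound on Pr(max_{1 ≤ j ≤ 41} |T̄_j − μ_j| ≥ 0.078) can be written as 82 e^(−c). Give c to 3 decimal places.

13.689

Union bound over the 41 events: Pr(max_{1 ≤ j ≤ 41} |T̄_j − μ_j| ≥ 0.078) ≤ 41·2·exp(−2nε²) = 82 exp(−2·1125·0.078²).
So c = 2·1125·0.078² = 13.6890.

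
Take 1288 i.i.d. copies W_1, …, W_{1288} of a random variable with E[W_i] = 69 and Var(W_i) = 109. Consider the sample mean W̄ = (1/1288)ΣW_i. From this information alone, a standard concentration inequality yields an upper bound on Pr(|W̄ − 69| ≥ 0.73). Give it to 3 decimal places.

0.159

With mean and variance of each term known, Chebyshev's inequality bounds the deviation of the sum (or sample mean).
Var(W̄) = Var(W_i)/n = 109/1288 = 0.084627.
Chebyshev: Pr(|W̄ − 69| ≥ 0.73) ≤ Var(W̄)/(0.73)² = 109/(1288·0.73²) = 0.1588.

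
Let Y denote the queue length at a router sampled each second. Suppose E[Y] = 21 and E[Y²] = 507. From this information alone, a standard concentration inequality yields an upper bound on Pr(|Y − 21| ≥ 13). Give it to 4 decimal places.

0.3905

The first two moments determine the variance, so Chebyshev's inequality is the sharpest standard bound available.
Var(Y) = E[Y²] − (E[Y])² = 507 − 441 = 66.
Chebyshev's inequality: Pr(|Y − μ| ≥ t) ≤ Var(Y)/t² = 66/169 = 0.3905.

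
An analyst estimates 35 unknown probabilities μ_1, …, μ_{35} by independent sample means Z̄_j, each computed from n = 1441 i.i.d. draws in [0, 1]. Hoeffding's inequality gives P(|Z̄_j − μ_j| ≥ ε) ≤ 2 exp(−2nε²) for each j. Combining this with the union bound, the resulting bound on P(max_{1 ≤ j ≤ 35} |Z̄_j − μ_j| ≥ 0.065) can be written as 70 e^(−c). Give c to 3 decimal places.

12.176

Union bound over the 35 events: P(max_{1 ≤ j ≤ 35} |Z̄_j − μ_j| ≥ 0.065) ≤ 35·2·exp(−2nε²) = 70 exp(−2·1441·0.065²).
So c = 2·1441·0.065² = 12.1765.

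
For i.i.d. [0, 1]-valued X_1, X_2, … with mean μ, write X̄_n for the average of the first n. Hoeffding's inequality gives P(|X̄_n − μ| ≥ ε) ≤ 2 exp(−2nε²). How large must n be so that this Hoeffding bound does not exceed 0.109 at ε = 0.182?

Require 2·exp(−2nε²) ≤ 0.109, i.e. 2nε² ≥ ln(2/0.109) = 2.909555.
So n ≥ 2.909555 / (2·0.182²) = 43.919.
The smallest integer n is 44.

44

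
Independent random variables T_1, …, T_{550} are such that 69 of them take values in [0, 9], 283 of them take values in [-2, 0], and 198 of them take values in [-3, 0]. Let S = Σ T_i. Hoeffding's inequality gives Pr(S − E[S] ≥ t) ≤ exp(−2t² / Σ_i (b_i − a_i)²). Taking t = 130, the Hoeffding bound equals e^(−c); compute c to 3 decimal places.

3.975

Σ(b_i − a_i)² = 69·9² + 283·2² + 198·3² = 8503.
c = 2t² / 8503 = 2·130² / 8503 = 3.9751.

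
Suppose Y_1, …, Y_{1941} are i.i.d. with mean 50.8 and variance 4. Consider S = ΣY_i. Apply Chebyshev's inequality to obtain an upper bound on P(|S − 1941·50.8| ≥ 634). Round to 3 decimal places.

0.019

Var(S) = n·Var(Y_i) = 1941·4 = 7764.
Chebyshev: P(|S − 1941·50.8| ≥ 634) ≤ Var(S)/634² = 7764/401956 = 0.0193.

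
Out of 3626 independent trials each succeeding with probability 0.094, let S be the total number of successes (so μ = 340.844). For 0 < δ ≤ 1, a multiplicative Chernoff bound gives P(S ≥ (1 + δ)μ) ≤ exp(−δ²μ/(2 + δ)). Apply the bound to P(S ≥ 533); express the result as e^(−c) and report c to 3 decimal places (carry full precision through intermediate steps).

42.255

Write 533 = (1 + δ)μ, so δ = 533/340.844 − 1 = 0.5637652…
Then the exponent is δ²μ/(2 + δ) = (533 − μ)² / (μ·(2 + δ)) = 42.254600.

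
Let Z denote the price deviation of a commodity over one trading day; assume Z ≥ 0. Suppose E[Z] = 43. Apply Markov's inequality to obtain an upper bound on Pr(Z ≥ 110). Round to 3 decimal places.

Markov's inequality: for a non-negative random variable, Pr(Z ≥ a) ≤ E[Z]/a.
Here E[Z] = 43 and a = 110, so the bound is 43/110 = 0.3909.

0.391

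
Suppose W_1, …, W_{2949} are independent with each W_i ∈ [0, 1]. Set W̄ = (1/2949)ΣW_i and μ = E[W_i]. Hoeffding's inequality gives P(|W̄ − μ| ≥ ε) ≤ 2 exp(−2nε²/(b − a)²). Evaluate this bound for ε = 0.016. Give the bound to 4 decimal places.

Exponent: 2nε²/(b − a)² = 2·2949·0.016² / 1² = 1.50989.
Bound = 2·exp(−1.50989) = 0.44187.

0.4419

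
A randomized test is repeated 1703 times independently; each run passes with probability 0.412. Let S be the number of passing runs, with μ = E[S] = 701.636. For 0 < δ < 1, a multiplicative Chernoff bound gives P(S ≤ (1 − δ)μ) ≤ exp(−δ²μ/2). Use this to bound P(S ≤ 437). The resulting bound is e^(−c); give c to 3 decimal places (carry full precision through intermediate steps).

Write 437 = (1 − δ)μ, so δ = 1 − 437/701.636 = 0.3771699…
Then the exponent is δ²μ/2 = (μ − 437)²/(2μ) = 49.906371.

49.906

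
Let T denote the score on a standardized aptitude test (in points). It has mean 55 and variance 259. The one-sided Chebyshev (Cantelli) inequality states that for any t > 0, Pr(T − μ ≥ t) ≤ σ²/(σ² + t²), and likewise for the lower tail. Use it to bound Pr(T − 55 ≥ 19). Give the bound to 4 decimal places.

Here σ² = 259 and t = 19, so σ² + t² = 620.
Cantelli's bound: 259/620 = 0.4177.

0.4177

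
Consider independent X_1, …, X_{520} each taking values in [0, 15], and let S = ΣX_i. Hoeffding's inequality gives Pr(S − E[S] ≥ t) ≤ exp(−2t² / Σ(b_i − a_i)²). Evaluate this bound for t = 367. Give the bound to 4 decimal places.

0.1000

Σ(b_i − a_i)² = 520·(15)² = 117000.
Exponent = 2·367²/117000 = 2.3024.
Bound = exp(−2.3024) = 0.10002.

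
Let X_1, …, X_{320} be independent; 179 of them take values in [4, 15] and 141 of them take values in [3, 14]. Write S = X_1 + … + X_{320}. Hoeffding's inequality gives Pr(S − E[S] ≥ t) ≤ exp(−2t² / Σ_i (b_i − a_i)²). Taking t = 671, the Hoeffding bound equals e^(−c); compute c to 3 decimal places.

23.256

Σ(b_i − a_i)² = 179·11² + 141·11² = 38720.
c = 2t² / 38720 = 2·671² / 38720 = 23.2563.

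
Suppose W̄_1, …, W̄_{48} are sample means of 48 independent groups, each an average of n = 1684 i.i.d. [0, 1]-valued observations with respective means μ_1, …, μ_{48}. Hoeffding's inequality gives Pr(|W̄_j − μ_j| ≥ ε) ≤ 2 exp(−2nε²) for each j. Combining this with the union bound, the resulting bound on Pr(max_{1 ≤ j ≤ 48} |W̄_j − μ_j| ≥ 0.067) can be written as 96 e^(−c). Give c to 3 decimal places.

Union bound over the 48 events: Pr(max_{1 ≤ j ≤ 48} |W̄_j − μ_j| ≥ 0.067) ≤ 48·2·exp(−2nε²) = 96 exp(−2·1684·0.067²).
So c = 2·1684·0.067² = 15.1190.

15.119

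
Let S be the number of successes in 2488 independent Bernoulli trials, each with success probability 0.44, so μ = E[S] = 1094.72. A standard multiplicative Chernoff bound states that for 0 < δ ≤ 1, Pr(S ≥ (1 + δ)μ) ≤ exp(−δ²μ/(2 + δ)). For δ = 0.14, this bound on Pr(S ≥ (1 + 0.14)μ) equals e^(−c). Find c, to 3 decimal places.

10.026

c = δ²μ/(2 + δ) = 0.14²·1094.72/(2 + 0.14) = 10.0264.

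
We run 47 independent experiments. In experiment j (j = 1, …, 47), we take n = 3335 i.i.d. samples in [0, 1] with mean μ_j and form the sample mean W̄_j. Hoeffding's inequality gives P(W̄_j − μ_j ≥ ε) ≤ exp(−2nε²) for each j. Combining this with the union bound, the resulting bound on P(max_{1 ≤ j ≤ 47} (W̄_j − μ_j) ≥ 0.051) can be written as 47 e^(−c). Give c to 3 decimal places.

17.349

Union bound over the 47 events: P(max_{1 ≤ j ≤ 47} (W̄_j − μ_j) ≥ 0.051) ≤ 47·exp(−2nε²) = 47 exp(−2·3335·0.051²).
So c = 2·3335·0.051² = 17.3487.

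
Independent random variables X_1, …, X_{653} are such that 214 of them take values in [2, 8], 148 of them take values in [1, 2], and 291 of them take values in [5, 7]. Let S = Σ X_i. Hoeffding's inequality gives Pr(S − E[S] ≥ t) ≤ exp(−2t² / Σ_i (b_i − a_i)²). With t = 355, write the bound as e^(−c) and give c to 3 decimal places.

Σ(b_i − a_i)² = 214·6² + 148·1² + 291·2² = 9016.
c = 2t² / 9016 = 2·355² / 9016 = 27.9559.

27.956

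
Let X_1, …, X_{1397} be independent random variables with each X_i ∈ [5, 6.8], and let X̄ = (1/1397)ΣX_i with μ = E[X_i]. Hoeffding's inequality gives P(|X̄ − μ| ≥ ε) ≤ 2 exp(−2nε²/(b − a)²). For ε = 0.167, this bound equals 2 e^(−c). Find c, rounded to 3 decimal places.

24.050

c = 2nε²/(b − a)² = 2·1397·0.167² / 1.8² = 24.0500.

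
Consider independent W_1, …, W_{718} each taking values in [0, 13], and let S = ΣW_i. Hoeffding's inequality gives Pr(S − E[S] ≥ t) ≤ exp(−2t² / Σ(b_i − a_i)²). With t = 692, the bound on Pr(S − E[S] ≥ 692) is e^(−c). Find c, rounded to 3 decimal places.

7.893

Σ(b_i − a_i)² = 718·(13)² = 121342.
c = 2t²/121342 = 2·692²/121342 = 7.8928.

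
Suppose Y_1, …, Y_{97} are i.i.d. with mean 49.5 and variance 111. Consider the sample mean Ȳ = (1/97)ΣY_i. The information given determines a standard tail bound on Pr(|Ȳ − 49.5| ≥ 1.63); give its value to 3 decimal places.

With mean and variance of each term known, Chebyshev's inequality bounds the deviation of the sum (or sample mean).
Var(Ȳ) = Var(Y_i)/n = 111/97 = 1.1443.
Chebyshev: Pr(|Ȳ − 49.5| ≥ 1.63) ≤ Var(Ȳ)/(1.63)² = 111/(97·1.63²) = 0.4307.

0.431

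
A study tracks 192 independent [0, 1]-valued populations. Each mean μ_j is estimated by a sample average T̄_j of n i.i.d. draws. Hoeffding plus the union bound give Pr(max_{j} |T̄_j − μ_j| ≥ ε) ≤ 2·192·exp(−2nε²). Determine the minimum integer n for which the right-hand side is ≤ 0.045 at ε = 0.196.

118

Need 2·192·exp(−2nε²) ≤ 0.045, i.e. exp(−2nε²) ≤ 0.045/384.
So 2nε² ≥ ln(384/0.045) = 9.051735.
Hence n ≥ 9.051735/(2·0.196²) = 117.812.
The smallest integer n is 118.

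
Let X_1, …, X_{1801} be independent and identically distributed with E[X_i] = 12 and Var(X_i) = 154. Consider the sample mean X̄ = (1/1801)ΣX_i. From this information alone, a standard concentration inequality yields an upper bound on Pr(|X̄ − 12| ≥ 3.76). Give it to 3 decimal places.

With mean and variance of each term known, Chebyshev's inequality bounds the deviation of the sum (or sample mean).
Var(X̄) = Var(X_i)/n = 154/1801 = 0.085508.
Chebyshev: Pr(|X̄ − 12| ≥ 3.76) ≤ Var(X̄)/(3.76)² = 154/(1801·3.76²) = 0.0060.

0.006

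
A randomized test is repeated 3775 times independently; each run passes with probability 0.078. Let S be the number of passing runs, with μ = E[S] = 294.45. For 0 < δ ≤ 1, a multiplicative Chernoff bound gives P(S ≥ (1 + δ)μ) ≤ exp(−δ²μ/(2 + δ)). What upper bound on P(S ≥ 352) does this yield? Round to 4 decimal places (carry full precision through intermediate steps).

0.0060

Write 352 = (1 + δ)μ, so δ = 352/294.45 − 1 = 0.1954491…
Then the exponent is δ²μ/(2 + δ) = (352 − μ)² / (μ·(2 + δ)) = 5.123370.
Bound = exp(−5.123370) = 0.00596.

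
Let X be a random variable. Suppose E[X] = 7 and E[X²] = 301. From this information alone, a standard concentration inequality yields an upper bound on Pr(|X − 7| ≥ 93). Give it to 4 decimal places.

The first two moments determine the variance, so Chebyshev's inequality is the sharpest standard bound available.
Var(X) = E[X²] − (E[X])² = 301 − 49 = 252.
Chebyshev's inequality: Pr(|X − μ| ≥ t) ≤ Var(X)/t² = 252/8649 = 0.0291.

0.0291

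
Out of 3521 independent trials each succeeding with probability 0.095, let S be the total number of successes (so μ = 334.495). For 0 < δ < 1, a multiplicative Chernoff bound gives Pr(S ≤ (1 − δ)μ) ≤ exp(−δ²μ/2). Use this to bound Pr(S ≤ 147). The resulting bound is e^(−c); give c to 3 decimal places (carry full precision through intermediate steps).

52.548

Write 147 = (1 − δ)μ, so δ = 1 − 147/334.495 = 0.5605315…
Then the exponent is δ²μ/2 = (μ − 147)²/(2μ) = 52.548431.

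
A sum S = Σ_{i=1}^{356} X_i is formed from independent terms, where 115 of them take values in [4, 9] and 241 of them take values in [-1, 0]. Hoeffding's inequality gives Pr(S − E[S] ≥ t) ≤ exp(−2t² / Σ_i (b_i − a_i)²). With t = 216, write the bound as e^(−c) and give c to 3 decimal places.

29.946

Σ(b_i − a_i)² = 115·5² + 241·1² = 3116.
c = 2t² / 3116 = 2·216² / 3116 = 29.9461.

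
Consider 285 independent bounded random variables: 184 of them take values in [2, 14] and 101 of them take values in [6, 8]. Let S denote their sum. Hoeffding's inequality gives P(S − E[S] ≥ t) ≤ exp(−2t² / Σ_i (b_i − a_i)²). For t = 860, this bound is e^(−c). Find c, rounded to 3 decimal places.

Σ(b_i − a_i)² = 184·12² + 101·2² = 26900.
c = 2t² / 26900 = 2·860² / 26900 = 54.9888.

54.989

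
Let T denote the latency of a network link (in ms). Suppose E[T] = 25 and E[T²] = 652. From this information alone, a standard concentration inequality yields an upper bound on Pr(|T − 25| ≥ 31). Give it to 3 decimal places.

0.028

The first two moments determine the variance, so Chebyshev's inequality is the sharpest standard bound available.
Var(T) = E[T²] − (E[T])² = 652 − 625 = 27.
Chebyshev's inequality: Pr(|T − μ| ≥ t) ≤ Var(T)/t² = 27/961 = 0.0281.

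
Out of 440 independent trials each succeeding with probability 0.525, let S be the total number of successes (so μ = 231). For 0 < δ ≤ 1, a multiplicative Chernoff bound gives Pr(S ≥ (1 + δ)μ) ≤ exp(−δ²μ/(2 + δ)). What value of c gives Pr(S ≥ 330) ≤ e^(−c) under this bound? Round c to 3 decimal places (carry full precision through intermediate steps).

Write 330 = (1 + δ)μ, so δ = 330/231 − 1 = 0.4285714…
Then the exponent is δ²μ/(2 + δ) = (330 − μ)² / (μ·(2 + δ)) = 17.470588.

17.471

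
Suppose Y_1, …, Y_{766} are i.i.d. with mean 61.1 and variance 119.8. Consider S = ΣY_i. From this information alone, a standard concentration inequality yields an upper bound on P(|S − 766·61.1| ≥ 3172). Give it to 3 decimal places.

With mean and variance of each term known, Chebyshev's inequality bounds the deviation of the sum (or sample mean).
Var(S) = n·Var(Y_i) = 766·119.8 = 91766.8.
Chebyshev: P(|S − 766·61.1| ≥ 3172) ≤ Var(S)/3172² = 91766.8/10061584 = 0.0091.

0.009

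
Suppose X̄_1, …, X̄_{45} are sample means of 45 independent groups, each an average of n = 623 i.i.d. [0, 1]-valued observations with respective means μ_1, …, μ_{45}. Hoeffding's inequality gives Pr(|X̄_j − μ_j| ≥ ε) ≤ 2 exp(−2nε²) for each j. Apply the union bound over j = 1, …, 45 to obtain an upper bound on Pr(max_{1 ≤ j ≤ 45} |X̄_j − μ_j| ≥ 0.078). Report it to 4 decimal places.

0.0459

Per-experiment Hoeffding bound: 2·exp(−2·623·0.078²) = 2·exp(−7.58066) = 0.0010204.
Union bound over 45 events: 45·0.0010204 = 0.04592.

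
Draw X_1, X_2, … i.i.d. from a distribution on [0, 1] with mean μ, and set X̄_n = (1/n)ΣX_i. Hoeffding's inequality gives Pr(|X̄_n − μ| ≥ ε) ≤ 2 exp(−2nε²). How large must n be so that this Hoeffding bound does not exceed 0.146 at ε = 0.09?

162

Require 2·exp(−2nε²) ≤ 0.146, i.e. 2nε² ≥ ln(2/0.146) = 2.617296.
So n ≥ 2.617296 / (2·0.09²) = 161.561.
The smallest integer n is 162.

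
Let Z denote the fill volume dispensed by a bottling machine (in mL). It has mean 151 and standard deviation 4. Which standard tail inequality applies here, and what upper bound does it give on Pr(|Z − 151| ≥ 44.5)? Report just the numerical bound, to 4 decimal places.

Mean and variance are known, so Chebyshev's inequality applies.
Chebyshev: Pr(|Z − μ| ≥ t) ≤ Var(Z)/t².
Var(Z) = σ² = 4² = 16.
Bound = 16 / 1980.25 = 0.0081.

0.0081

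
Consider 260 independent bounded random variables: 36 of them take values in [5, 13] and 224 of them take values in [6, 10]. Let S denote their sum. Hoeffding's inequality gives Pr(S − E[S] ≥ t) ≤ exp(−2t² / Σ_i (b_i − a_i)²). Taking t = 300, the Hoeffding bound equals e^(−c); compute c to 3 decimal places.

Σ(b_i − a_i)² = 36·8² + 224·4² = 5888.
c = 2t² / 5888 = 2·300² / 5888 = 30.5707.

30.571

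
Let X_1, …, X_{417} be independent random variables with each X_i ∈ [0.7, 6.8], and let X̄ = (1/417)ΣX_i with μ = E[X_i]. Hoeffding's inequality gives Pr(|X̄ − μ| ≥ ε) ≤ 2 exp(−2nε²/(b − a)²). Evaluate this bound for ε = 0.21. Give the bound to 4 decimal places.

Exponent: 2nε²/(b − a)² = 2·417·0.21² / 6.1² = 0.98843.
Bound = 2·exp(−0.98843) = 0.74432.

0.7443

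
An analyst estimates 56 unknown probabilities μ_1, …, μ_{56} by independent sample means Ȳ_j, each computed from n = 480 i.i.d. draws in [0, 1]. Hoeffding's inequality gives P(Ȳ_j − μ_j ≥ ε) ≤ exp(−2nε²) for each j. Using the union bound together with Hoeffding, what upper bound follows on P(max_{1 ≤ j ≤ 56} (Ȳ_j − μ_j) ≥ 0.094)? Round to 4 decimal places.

Per-experiment Hoeffding bound: exp(−2·480·0.094²) = exp(−8.48256) = 0.00020705.
Union bound over 56 events: 56·0.00020705 = 0.01159.

0.0116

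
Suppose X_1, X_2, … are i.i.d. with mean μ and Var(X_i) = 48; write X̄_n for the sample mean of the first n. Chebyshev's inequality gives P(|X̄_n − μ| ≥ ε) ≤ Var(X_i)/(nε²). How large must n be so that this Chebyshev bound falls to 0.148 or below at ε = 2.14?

71

Require 48/(n·2.14²) ≤ 0.148, i.e. n ≥ 48/(0.148·2.14²) = 70.819.
The smallest integer n is 71.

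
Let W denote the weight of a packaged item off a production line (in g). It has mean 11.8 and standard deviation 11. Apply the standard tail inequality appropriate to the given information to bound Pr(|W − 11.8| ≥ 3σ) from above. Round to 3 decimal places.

0.111

Mean and variance are known, so Chebyshev's inequality applies.
Chebyshev: Pr(|W − μ| ≥ t) ≤ Var(W)/t².
Var(W) = σ² = 11² = 121.
t = 3·11 = 33.
Bound = 121 / 1089 = 0.1111.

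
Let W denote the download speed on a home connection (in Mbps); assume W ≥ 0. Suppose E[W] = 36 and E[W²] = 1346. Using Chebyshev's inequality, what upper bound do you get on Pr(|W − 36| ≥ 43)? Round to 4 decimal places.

Var(W) = E[W²] − (E[W])² = 1346 − 1296 = 50.
Chebyshev's inequality: Pr(|W − μ| ≥ t) ≤ Var(W)/t² = 50/1849 = 0.0270.

0.0270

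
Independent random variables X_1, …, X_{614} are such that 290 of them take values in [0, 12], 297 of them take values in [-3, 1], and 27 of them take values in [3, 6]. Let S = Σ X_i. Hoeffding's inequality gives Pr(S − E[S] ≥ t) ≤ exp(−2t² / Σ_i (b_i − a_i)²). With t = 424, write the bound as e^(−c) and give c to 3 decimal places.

7.690

Σ(b_i − a_i)² = 290·12² + 297·4² + 27·3² = 46755.
c = 2t² / 46755 = 2·424² / 46755 = 7.6901.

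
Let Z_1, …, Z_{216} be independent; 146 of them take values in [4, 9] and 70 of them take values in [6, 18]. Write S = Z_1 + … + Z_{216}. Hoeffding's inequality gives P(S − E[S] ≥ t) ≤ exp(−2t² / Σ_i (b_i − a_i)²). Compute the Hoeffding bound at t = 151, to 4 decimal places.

Σ(b_i − a_i)² = 146·5² + 70·12² = 13730.
Exponent = 2·151² / 13730 = 3.32134.
Bound = exp(−3.32134) = 0.03610.

0.0361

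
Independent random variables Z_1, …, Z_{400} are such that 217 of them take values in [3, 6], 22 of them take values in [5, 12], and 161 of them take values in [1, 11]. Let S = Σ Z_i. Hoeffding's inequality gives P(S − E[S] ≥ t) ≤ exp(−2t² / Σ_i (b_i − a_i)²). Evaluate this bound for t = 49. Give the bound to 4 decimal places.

0.7780

Σ(b_i − a_i)² = 217·3² + 22·7² + 161·10² = 19131.
Exponent = 2·49² / 19131 = 0.25101.
Bound = exp(−0.25101) = 0.77802.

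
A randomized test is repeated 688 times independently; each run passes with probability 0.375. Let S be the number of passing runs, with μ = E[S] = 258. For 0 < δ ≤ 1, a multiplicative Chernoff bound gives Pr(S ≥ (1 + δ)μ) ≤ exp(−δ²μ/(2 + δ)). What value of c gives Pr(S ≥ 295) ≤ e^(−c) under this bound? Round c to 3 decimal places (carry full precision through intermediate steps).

2.476

Write 295 = (1 + δ)μ, so δ = 295/258 − 1 = 0.1434109…
Then the exponent is δ²μ/(2 + δ) = (295 − μ)² / (μ·(2 + δ)) = 2.475588.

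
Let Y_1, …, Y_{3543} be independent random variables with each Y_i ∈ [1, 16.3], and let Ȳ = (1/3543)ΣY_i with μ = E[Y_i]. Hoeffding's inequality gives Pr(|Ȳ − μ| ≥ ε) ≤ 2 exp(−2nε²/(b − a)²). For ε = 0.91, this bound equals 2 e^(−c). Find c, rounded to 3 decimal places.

25.067

c = 2nε²/(b − a)² = 2·3543·0.91² / 15.3² = 25.0669.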